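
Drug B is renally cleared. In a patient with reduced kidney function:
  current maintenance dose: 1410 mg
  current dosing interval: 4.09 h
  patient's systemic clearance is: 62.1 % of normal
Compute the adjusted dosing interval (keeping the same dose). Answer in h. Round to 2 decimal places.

To keep the same average steady-state level, dosing rate must scale with clearance.
CL ratio = 62.1 / 100 = 0.6210
New interval (same dose) = 4.09 / 0.6210 = 6.586 h

6.59 h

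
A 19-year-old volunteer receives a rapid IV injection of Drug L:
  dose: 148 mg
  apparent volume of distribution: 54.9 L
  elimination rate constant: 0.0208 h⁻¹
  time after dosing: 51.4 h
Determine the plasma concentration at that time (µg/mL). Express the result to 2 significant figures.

0.93 µg/mL

C₀ = Dose / Vd = 148.0 / 54.9 = 2.696 mg/L
C = C₀ · e^(−k·t) = 2.696 × e^(−0.02080 × 51.4)
  = 2.696 × 0.3433 = 0.9255 mg/L
(0.9255 mg/L = 0.9255 µg/mL)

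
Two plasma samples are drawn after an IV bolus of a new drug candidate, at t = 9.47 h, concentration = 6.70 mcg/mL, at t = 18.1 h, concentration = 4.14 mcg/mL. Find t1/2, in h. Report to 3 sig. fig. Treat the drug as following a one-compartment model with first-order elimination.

k = ln(C₁/C₂) / (t₂ − t₁) = ln(6.70/4.14) / (18.1 − 9.47)
  = 0.4814 / 8.630 = 0.05578 h⁻¹
t½ = ln2 / k = 0.693147 / 0.05578 = 12.43 h

12.4 h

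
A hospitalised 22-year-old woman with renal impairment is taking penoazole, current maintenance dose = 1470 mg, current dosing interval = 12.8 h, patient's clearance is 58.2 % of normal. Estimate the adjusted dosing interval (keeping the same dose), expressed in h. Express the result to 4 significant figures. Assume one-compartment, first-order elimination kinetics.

21.99 h

To keep the same average steady-state level, dosing rate must scale with clearance.
CL ratio = 58.2 / 100 = 0.5820
New interval (same dose) = 12.8 / 0.5820 = 21.99 h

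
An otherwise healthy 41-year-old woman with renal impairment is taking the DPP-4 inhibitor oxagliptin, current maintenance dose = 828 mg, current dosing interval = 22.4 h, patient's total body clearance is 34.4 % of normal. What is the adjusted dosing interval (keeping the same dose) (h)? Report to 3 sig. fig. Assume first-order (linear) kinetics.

65.1 h

To keep the same average steady-state level, dosing rate must scale with clearance.
CL ratio = 34.4 / 100 = 0.3440
New interval (same dose) = 22.4 / 0.3440 = 65.12 h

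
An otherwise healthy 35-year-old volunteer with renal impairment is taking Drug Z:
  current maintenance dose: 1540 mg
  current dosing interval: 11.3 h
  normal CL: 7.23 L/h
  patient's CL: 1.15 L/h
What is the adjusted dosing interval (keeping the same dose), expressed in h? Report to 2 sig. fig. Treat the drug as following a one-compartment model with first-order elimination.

To keep the same average steady-state level, dosing rate must scale with clearance.
CL ratio = 1.15 / 7.23 = 0.1591
New interval (same dose) = 11.3 / 0.1591 = 71.02 h

71 h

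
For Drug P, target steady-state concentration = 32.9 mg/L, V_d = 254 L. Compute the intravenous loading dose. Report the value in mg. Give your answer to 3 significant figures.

LD = Css × Vd = 32.9 × 254 = 8357 mg

8360 mg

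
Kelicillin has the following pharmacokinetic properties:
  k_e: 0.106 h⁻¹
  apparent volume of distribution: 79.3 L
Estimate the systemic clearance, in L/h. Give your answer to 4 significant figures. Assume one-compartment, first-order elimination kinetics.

CL = k × Vd = 0.106 × 79.3 = 8.406 L/h

8.406 L/h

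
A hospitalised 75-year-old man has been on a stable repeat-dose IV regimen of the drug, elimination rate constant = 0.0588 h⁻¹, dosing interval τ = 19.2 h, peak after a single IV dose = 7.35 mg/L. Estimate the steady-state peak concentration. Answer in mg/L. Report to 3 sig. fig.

e^(−kτ) = e^(−0.05880 × 19.2) = 0.3234
Accumulation ratio R = 1 / (1 − e^(−kτ)) = 1 / (1 − 0.3234) = 1.478
Steady-state peak = C₀ × R = 7.35 × 1.478 = 10.86 mg/L

10.9 mg/L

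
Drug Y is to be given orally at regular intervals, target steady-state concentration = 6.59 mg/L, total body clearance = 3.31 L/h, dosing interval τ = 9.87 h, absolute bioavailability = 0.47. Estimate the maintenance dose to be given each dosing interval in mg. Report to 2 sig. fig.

At steady state, F × (Dose/τ) = Css × CL.
Dose = Css × CL × τ / F = 6.59 × 3.310 × 9.87 / 0.47 = 458.1 mg

460 mg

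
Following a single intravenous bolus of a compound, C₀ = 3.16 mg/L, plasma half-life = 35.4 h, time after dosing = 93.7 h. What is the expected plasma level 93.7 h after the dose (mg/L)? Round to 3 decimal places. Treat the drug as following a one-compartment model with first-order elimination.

0.505 mg/L

k = ln2 / t½ = 0.693147 / 35.4 = 0.01958 h⁻¹
C = C₀ · e^(−k·t) = 3.160 × e^(−0.01958 × 93.7)
  = 3.160 × 0.1597 = 0.5047 mg/L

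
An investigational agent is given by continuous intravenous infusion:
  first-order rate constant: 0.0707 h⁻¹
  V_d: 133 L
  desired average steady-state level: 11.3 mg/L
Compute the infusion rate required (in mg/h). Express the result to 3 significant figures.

CL = k × Vd = 0.07070 × 133 = 9.403 L/h
At steady state, infusion rate R₀ = Css × CL = 11.3 × 9.403 = 106.3 mg/h

106 mg/h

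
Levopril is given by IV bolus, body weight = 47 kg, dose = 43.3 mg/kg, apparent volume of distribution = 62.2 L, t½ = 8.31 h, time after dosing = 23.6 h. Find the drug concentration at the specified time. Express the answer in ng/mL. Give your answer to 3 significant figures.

4570 ng/mL

Total dose = 43.3 × 47 = 2035 mg
C₀ = Dose / Vd = 2035 / 62.2 = 32.72 mg/L
k = ln2 / t½ = 0.693147 / 8.31 = 0.08341 h⁻¹
C = C₀ · e^(−k·t) = 32.72 × e^(−0.08341 × 23.6)
  = 32.72 × 0.1397 = 4.571 mg/L
Convert: 4.571 mg/L × 1000 = 4571 ng/mL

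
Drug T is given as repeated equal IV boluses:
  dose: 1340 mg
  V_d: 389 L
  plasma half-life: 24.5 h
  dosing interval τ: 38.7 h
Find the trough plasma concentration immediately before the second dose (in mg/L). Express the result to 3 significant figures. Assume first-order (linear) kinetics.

1.15 mg/L

C₀ per dose = Dose / Vd = 1340 / 389 = 3.445 mg/L
k = ln2 / t½ = 0.693147 / 24.5 = 0.02829 h⁻¹
Fraction remaining after one interval: r = e^(−kτ) = e^(−0.02829 × 38.7) = 0.3346
Before dose 2, 1 dose has been given (aged 1τ).
C_trough = C₀ × r = 3.445 × 0.3346 = 1.153 mg/L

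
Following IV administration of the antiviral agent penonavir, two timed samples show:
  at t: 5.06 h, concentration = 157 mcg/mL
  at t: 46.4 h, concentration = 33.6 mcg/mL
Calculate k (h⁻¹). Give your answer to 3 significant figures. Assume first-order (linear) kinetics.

k = ln(C₁/C₂) / (t₂ − t₁) = ln(157/33.6) / (46.4 − 5.06)
  = 1.542 / 41.34 = 0.03730 h⁻¹

0.0373 h⁻¹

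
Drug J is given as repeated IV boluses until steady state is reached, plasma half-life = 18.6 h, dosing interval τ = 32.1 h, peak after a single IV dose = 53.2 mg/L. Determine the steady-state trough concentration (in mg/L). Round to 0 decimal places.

k = ln2 / t½ = 0.693147 / 18.6 = 0.03727 h⁻¹
e^(−kτ) = e^(−0.03727 × 32.1) = 0.3023
Accumulation ratio R = 1 / (1 − e^(−kτ)) = 1 / (1 − 0.3023) = 1.433
Steady-state trough = C₀ × R × e^(−kτ) = 53.2 × 1.433 × 0.3023 = 23.05 mg/L

23 mg/L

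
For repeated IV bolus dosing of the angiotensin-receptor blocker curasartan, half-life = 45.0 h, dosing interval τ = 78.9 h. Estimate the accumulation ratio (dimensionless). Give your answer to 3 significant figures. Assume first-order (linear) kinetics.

k = ln2 / t½ = 0.693147 / 45.0 = 0.01540 h⁻¹
e^(−kτ) = e^(−0.01540 × 78.9) = 0.2967
Accumulation ratio R = 1 / (1 − e^(−kτ)) = 1 / (1 − 0.2967) = 1.422

1.42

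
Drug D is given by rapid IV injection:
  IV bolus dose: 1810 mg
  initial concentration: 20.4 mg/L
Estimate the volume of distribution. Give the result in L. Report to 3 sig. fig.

88.7 L

Vd = Dose / C₀ = 1810 / 20.4 = 88.73 L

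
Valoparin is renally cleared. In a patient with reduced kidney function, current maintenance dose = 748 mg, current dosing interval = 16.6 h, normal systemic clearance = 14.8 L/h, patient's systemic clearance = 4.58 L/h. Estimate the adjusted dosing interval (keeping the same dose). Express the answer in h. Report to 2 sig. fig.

54 h

To keep the same average steady-state level, dosing rate must scale with clearance.
CL ratio = 4.58 / 14.8 = 0.3095
New interval (same dose) = 16.6 / 0.3095 = 53.63 h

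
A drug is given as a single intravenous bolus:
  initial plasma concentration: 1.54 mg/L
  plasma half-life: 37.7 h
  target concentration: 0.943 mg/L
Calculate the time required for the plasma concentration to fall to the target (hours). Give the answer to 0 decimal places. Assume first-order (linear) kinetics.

27 h

k = ln2 / t½ = 0.693147 / 37.7 = 0.01839 h⁻¹
t = ln(C₀ / C) / k = ln(1.540 / 0.943) / 0.01839
  = ln(1.633) / 0.01839 = 0.4904 / 0.01839 = 26.67 h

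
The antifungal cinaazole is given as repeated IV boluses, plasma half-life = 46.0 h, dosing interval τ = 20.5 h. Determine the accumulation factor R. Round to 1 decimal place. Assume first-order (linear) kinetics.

3.8

k = ln2 / t½ = 0.693147 / 46.0 = 0.01507 h⁻¹
e^(−kτ) = e^(−0.01507 × 20.5) = 0.7342
Accumulation ratio R = 1 / (1 − e^(−kτ)) = 1 / (1 − 0.7342) = 3.762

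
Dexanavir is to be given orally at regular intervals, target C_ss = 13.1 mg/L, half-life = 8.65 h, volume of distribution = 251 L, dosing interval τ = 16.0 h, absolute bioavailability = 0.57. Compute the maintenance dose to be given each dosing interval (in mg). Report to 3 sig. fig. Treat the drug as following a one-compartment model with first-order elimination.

7400 mg

k = ln2 / t½ = 0.693147 / 8.65 = 0.08013 h⁻¹
CL = k × Vd = 0.08013 × 251 = 20.11 L/h
At steady state, F × (Dose/τ) = Css × CL.
Dose = Css × CL × τ / F = 13.1 × 20.11 × 16.0 / 0.57 = 7395 mg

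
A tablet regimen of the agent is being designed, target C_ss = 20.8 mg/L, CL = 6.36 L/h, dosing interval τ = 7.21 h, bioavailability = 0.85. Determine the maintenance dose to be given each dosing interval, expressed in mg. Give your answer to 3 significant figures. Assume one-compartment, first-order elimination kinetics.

At steady state, F × (Dose/τ) = Css × CL.
Dose = Css × CL × τ / F = 20.8 × 6.360 × 7.21 / 0.85 = 1122 mg

1120 mg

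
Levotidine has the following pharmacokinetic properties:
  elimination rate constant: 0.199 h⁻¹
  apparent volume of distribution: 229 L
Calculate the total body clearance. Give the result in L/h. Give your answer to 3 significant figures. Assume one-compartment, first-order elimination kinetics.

CL = k × Vd = 0.199 × 229 = 45.57 L/h

45.6 L/h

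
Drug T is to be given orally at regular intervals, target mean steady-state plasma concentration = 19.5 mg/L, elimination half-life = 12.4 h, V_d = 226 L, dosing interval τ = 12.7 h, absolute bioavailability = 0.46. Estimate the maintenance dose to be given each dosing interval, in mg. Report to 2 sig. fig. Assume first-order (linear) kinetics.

k = ln2 / t½ = 0.693147 / 12.4 = 0.05590 h⁻¹
CL = k × Vd = 0.05590 × 226 = 12.63 L/h
At steady state, F × (Dose/τ) = Css × CL.
Dose = Css × CL × τ / F = 19.5 × 12.63 × 12.7 / 0.46 = 6800 mg

6800 mg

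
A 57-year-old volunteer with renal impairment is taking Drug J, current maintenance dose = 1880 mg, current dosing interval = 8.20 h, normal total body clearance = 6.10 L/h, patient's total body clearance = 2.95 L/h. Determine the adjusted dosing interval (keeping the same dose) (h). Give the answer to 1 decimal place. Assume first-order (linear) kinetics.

To keep the same average steady-state level, dosing rate must scale with clearance.
CL ratio = 2.95 / 6.10 = 0.4836
New interval (same dose) = 8.20 / 0.4836 = 16.96 h

17.0 h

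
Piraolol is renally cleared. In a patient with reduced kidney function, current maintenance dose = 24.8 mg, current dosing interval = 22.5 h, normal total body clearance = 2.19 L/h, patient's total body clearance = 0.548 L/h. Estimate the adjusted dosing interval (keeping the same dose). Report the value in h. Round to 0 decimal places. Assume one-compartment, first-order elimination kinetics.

90 h

To keep the same average steady-state level, dosing rate must scale with clearance.
CL ratio = 0.548 / 2.19 = 0.2502
New interval (same dose) = 22.5 / 0.2502 = 89.93 h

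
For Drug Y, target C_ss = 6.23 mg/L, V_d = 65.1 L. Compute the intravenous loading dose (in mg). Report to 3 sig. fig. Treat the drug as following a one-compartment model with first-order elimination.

406 mg

LD = Css × Vd = 6.23 × 65.1 = 405.6 mg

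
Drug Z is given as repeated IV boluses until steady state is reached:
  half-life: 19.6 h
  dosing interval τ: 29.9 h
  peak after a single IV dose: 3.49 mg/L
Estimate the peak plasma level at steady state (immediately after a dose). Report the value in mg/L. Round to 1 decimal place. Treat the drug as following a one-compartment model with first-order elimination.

k = ln2 / t½ = 0.693147 / 19.6 = 0.03536 h⁻¹
e^(−kτ) = e^(−0.03536 × 29.9) = 0.3474
Accumulation ratio R = 1 / (1 − e^(−kτ)) = 1 / (1 − 0.3474) = 1.532
Steady-state peak = C₀ × R = 3.49 × 1.532 = 5.347 mg/L

5.3 mg/L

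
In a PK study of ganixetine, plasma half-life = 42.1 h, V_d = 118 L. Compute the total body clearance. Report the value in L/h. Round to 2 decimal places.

1.94 L/h

k = ln2 / t½ = 0.693147 / 42.1 = 0.01646 h⁻¹
CL = k × Vd = 0.01646 × 118 = 1.942 L/h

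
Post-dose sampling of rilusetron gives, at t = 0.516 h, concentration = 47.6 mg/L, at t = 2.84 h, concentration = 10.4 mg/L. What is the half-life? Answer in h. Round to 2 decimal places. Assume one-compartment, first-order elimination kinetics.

k = ln(C₁/C₂) / (t₂ − t₁) = ln(47.6/10.4) / (2.84 − 0.516)
  = 1.521 / 2.324 = 0.6545 h⁻¹
t½ = ln2 / k = 0.693147 / 0.6545 = 1.059 h

1.06 h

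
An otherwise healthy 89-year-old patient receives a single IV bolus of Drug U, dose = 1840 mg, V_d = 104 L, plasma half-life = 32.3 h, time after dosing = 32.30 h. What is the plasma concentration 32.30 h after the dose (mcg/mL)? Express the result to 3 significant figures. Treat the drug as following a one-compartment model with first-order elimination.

C₀ = Dose / Vd = 1840 / 104 = 17.69 mg/L
k = ln2 / t½ = 0.693147 / 32.3 = 0.02146 h⁻¹
t / t½ = 32.30 / 32.3 = 1 half-lives
C = C₀ × (1/2)^1 = 17.69 × 0.5000 = 8.845 mg/L
(8.845 mg/L = 8.845 mcg/mL)

8.85 mcg/mL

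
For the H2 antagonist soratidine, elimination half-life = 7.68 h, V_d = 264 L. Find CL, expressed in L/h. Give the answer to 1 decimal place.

k = ln2 / t½ = 0.693147 / 7.68 = 0.09025 h⁻¹
CL = k × Vd = 0.09025 × 264 = 23.83 L/h

23.8 L/h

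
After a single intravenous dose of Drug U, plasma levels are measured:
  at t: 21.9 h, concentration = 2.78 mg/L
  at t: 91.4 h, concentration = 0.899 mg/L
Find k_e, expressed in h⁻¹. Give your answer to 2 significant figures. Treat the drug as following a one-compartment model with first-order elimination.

0.016 h⁻¹

k = ln(C₁/C₂) / (t₂ − t₁) = ln(2.78/0.899) / (91.4 − 21.9)
  = 1.129 / 69.50 = 0.01624 h⁻¹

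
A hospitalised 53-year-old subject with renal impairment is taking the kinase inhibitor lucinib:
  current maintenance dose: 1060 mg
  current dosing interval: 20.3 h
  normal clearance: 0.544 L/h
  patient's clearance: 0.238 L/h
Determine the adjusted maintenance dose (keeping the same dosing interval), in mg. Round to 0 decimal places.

To keep the same average steady-state level, dosing rate must scale with clearance.
CL ratio = 0.238 / 0.544 = 0.4375
New dose (same interval) = 1060 × 0.4375 = 463.8 mg

464 mg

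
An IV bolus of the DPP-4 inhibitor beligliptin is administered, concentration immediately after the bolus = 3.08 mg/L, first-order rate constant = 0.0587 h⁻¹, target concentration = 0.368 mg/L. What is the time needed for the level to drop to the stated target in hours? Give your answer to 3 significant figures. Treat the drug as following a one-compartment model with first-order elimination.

t = ln(C₀ / C) / k = ln(3.080 / 0.368) / 0.05870
  = ln(8.370) / 0.05870 = 2.125 / 0.05870 = 36.20 h

36.2 h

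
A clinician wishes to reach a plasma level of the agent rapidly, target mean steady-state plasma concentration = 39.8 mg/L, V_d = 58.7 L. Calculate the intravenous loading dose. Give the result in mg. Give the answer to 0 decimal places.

LD = Css × Vd = 39.8 × 58.7 = 2336 mg

2336 mg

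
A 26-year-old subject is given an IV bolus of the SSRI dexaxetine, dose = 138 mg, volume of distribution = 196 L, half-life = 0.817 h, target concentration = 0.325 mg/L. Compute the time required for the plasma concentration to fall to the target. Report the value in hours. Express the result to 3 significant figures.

0.911 h

C₀ = Dose / Vd = 138.0 / 196 = 0.7041 mg/L
k = ln2 / t½ = 0.693147 / 0.817 = 0.8484 h⁻¹
t = ln(C₀ / C) / k = ln(0.7041 / 0.325) / 0.8484
  = ln(2.166) / 0.8484 = 0.7729 / 0.8484 = 0.9110 h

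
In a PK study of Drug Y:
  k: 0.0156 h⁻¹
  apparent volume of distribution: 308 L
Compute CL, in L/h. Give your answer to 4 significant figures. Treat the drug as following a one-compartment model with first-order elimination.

CL = k × Vd = 0.0156 × 308 = 4.805 L/h

4.805 L/h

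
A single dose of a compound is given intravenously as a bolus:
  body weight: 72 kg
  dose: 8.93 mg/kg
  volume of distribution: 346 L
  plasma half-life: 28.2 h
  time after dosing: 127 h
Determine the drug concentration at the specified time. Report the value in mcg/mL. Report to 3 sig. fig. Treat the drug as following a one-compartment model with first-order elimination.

0.0819 mcg/mL

Total dose = 8.93 × 72 = 643.0 mg
C₀ = Dose / Vd = 643.0 / 346 = 1.858 mg/L
k = ln2 / t½ = 0.693147 / 28.2 = 0.02458 h⁻¹
C = C₀ · e^(−k·t) = 1.858 × e^(−0.02458 × 127)
  = 1.858 × 0.04408 = 0.08190 mg/L
(0.08190 mg/L = 0.08190 mcg/mL)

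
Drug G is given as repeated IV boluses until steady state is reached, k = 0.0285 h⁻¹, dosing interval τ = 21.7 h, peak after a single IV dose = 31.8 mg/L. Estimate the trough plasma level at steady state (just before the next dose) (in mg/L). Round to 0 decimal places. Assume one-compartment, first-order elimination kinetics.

e^(−kτ) = e^(−0.02850 × 21.7) = 0.5388
Accumulation ratio R = 1 / (1 − e^(−kτ)) = 1 / (1 − 0.5388) = 2.168
Steady-state trough = C₀ × R × e^(−kτ) = 31.8 × 2.168 × 0.5388 = 37.15 mg/L

37 mg/L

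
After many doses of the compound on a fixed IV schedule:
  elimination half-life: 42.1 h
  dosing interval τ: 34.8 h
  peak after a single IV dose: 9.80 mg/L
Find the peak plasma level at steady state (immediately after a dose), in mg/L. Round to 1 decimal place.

22.5 mg/L

k = ln2 / t½ = 0.693147 / 42.1 = 0.01646 h⁻¹
e^(−kτ) = e^(−0.01646 × 34.8) = 0.5639
Accumulation ratio R = 1 / (1 − e^(−kτ)) = 1 / (1 − 0.5639) = 2.293
Steady-state peak = C₀ × R = 9.80 × 2.293 = 22.47 mg/L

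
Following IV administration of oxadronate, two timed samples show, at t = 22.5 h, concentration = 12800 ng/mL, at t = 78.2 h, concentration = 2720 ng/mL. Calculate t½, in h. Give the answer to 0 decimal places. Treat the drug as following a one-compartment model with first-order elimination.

k = ln(C₁/C₂) / (t₂ − t₁) = ln(12800/2720) / (78.2 − 22.5)
  = 1.549 / 55.70 = 0.02781 h⁻¹
t½ = ln2 / k = 0.693147 / 0.02781 = 24.92 h

25 h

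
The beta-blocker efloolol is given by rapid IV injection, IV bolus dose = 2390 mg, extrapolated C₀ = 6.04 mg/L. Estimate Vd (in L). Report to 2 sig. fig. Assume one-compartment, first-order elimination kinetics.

Vd = Dose / C₀ = 2390 / 6.04 = 395.7 L

400 L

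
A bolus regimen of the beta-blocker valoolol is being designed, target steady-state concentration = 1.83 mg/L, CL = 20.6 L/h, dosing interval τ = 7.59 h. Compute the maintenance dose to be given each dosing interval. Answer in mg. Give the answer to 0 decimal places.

286 mg

At steady state, Dose/τ = Css × CL.
Dose = Css × CL × τ = 1.83 × 20.60 × 7.59 = 286.1 mg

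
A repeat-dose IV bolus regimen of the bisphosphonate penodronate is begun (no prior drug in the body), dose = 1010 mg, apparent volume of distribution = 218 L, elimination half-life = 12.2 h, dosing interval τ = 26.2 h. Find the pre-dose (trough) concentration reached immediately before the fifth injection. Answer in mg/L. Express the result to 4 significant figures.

1.347 mg/L

C₀ per dose = Dose / Vd = 1010 / 218 = 4.633 mg/L
k = ln2 / t½ = 0.693147 / 12.2 = 0.05682 h⁻¹
Fraction remaining after one interval: r = e^(−kτ) = e^(−0.05682 × 26.2) = 0.2257
Before dose 5, 4 doses have been given (aged 1τ, 2τ, 3τ, 4τ).
C_trough = C₀ × (r + r² + … + r^4) = C₀ × r(1−r^4)/(1−r)
        = 4.633 × 0.2257 × (1 − 0.002595) / (1 − 0.2257) = 1.347 mg/L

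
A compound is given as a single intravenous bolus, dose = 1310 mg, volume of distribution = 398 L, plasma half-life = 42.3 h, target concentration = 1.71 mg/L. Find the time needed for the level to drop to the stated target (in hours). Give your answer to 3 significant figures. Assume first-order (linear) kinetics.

C₀ = Dose / Vd = 1310 / 398 = 3.291 mg/L
k = ln2 / t½ = 0.693147 / 42.3 = 0.01639 h⁻¹
t = ln(C₀ / C) / k = ln(3.291 / 1.71) / 0.01639
  = ln(1.925) / 0.01639 = 0.6549 / 0.01639 = 39.96 h

40.0 h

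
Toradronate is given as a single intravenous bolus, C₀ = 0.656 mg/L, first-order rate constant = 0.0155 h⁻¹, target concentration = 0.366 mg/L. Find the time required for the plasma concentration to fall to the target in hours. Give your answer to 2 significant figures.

38 h

t = ln(C₀ / C) / k = ln(0.6560 / 0.366) / 0.01550
  = ln(1.792) / 0.01550 = 0.5833 / 0.01550 = 37.63 h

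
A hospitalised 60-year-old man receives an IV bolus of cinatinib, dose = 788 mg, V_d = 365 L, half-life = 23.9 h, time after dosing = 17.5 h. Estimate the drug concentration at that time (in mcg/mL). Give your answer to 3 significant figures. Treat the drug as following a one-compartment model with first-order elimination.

1.30 mcg/mL

C₀ = Dose / Vd = 788.0 / 365 = 2.159 mg/L
k = ln2 / t½ = 0.693147 / 23.9 = 0.02900 h⁻¹
C = C₀ · e^(−k·t) = 2.159 × e^(−0.02900 × 17.5)
  = 2.159 × 0.6020 = 1.300 mg/L
(1.300 mg/L = 1.300 mcg/mL)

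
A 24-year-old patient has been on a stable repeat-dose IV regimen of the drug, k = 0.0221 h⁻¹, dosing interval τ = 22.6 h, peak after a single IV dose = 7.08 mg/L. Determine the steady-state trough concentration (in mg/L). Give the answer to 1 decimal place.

10.9 mg/L

e^(−kτ) = e^(−0.02210 × 22.6) = 0.6069
Accumulation ratio R = 1 / (1 − e^(−kτ)) = 1 / (1 − 0.6069) = 2.544
Steady-state trough = C₀ × R × e^(−kτ) = 7.08 × 2.544 × 0.6069 = 10.93 mg/L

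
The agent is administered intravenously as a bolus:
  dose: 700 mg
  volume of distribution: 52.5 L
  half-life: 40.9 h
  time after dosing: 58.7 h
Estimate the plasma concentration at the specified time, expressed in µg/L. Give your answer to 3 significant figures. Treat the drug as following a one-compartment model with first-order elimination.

4930 µg/L

C₀ = Dose / Vd = 700.0 / 52.5 = 13.33 mg/L
k = ln2 / t½ = 0.693147 / 40.9 = 0.01695 h⁻¹
C = C₀ · e^(−k·t) = 13.33 × e^(−0.01695 × 58.7)
  = 13.33 × 0.3697 = 4.928 mg/L
Convert: 4.928 mg/L × 1000 = 4928 µg/L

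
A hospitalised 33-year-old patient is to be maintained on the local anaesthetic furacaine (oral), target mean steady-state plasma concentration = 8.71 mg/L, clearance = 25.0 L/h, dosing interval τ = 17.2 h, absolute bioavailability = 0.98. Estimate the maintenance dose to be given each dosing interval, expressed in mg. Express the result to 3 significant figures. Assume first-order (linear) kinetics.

At steady state, F × (Dose/τ) = Css × CL.
Dose = Css × CL × τ / F = 8.71 × 25.00 × 17.2 / 0.98 = 3822 mg

3820 mg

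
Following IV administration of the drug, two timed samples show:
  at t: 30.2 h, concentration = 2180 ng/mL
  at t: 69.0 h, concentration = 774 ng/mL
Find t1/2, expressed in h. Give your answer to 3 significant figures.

26.0 h

k = ln(C₁/C₂) / (t₂ − t₁) = ln(2180/774) / (69.0 − 30.2)
  = 1.036 / 38.80 = 0.02670 h⁻¹
t½ = ln2 / k = 0.693147 / 0.02670 = 25.96 h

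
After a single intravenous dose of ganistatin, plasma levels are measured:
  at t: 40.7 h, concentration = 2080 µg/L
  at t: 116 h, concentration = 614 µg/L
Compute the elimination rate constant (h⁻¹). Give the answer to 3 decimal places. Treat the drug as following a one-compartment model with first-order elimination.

k = ln(C₁/C₂) / (t₂ − t₁) = ln(2080/614) / (116 − 40.7)
  = 1.220 / 75.30 = 0.01620 h⁻¹

0.016 h⁻¹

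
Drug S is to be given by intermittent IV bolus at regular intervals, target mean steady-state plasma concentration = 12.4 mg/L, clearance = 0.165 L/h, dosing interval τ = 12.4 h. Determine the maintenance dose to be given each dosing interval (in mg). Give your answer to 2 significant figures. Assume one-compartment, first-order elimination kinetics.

At steady state, Dose/τ = Css × CL.
Dose = Css × CL × τ = 12.4 × 0.1650 × 12.4 = 25.37 mg

25 mg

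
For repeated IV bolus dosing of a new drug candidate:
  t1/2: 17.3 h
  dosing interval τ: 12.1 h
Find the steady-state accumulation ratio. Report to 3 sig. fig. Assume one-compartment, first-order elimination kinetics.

k = ln2 / t½ = 0.693147 / 17.3 = 0.04007 h⁻¹
e^(−kτ) = e^(−0.04007 × 12.1) = 0.6158
Accumulation ratio R = 1 / (1 − e^(−kτ)) = 1 / (1 − 0.6158) = 2.603

2.60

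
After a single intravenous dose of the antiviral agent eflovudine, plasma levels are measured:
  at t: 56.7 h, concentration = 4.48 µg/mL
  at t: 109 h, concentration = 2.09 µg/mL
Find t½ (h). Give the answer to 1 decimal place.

47.5 h

k = ln(C₁/C₂) / (t₂ − t₁) = ln(4.48/2.09) / (109 − 56.7)
  = 0.7625 / 52.30 = 0.01458 h⁻¹
t½ = ln2 / k = 0.693147 / 0.01458 = 47.54 h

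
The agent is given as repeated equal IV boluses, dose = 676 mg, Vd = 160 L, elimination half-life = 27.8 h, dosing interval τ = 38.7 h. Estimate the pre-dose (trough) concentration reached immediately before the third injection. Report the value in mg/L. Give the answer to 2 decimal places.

2.22 mg/L

C₀ per dose = Dose / Vd = 676 / 160 = 4.225 mg/L
k = ln2 / t½ = 0.693147 / 27.8 = 0.02493 h⁻¹
Fraction remaining after one interval: r = e^(−kτ) = e^(−0.02493 × 38.7) = 0.3811
Before dose 3, 2 doses have been given (aged 1τ, 2τ).
C_trough = C₀ × (r + r²) = 4.225 × (0.3811 + 0.1452) = 2.224 mg/L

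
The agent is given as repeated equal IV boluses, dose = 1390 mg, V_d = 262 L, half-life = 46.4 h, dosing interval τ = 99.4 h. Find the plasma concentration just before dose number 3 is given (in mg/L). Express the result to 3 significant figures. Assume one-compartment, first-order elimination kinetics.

1.47 mg/L

C₀ per dose = Dose / Vd = 1390 / 262 = 5.305 mg/L
k = ln2 / t½ = 0.693147 / 46.4 = 0.01494 h⁻¹
Fraction remaining after one interval: r = e^(−kτ) = e^(−0.01494 × 99.4) = 0.2265
Before dose 3, 2 doses have been given (aged 1τ, 2τ).
C_trough = C₀ × (r + r²) = 5.305 × (0.2265 + 0.05130) = 1.474 mg/L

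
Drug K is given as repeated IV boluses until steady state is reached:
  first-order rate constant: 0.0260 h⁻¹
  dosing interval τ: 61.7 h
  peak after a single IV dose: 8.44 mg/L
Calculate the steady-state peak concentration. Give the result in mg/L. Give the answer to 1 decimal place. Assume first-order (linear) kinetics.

10.6 mg/L

e^(−kτ) = e^(−0.02600 × 61.7) = 0.2011
Accumulation ratio R = 1 / (1 − e^(−kτ)) = 1 / (1 − 0.2011) = 1.252
Steady-state peak = C₀ × R = 8.44 × 1.252 = 10.57 mg/L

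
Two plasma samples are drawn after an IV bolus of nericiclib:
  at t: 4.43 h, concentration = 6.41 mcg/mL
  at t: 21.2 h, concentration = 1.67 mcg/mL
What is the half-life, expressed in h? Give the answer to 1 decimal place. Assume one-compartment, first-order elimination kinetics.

8.6 h

k = ln(C₁/C₂) / (t₂ − t₁) = ln(6.41/1.67) / (21.2 − 4.43)
  = 1.345 / 16.77 = 0.08020 h⁻¹
t½ = ln2 / k = 0.693147 / 0.08020 = 8.643 h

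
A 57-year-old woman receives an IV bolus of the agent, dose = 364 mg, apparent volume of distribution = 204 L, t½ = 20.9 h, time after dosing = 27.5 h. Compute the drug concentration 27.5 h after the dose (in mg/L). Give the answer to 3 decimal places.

C₀ = Dose / Vd = 364.0 / 204 = 1.784 mg/L
k = ln2 / t½ = 0.693147 / 20.9 = 0.03316 h⁻¹
C = C₀ · e^(−k·t) = 1.784 × e^(−0.03316 × 27.5)
  = 1.784 × 0.4018 = 0.7168 mg/L

0.717 mg/L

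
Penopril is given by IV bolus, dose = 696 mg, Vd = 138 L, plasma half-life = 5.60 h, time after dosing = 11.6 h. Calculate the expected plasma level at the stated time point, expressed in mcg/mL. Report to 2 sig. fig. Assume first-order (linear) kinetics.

C₀ = Dose / Vd = 696.0 / 138 = 5.043 mg/L
k = ln2 / t½ = 0.693147 / 5.60 = 0.1238 h⁻¹
C = C₀ · e^(−k·t) = 5.043 × e^(−0.1238 × 11.6)
  = 5.043 × 0.2379 = 1.200 mg/L
(1.200 mg/L = 1.200 mcg/mL)

1.2 mcg/mL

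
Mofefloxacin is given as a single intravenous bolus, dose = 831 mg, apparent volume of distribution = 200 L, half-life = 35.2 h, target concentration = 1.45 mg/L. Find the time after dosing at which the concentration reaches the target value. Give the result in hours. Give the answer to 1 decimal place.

C₀ = Dose / Vd = 831.0 / 200 = 4.155 mg/L
k = ln2 / t½ = 0.693147 / 35.2 = 0.01969 h⁻¹
t = ln(C₀ / C) / k = ln(4.155 / 1.45) / 0.01969
  = ln(2.866) / 0.01969 = 1.053 / 0.01969 = 53.48 h

53.5 h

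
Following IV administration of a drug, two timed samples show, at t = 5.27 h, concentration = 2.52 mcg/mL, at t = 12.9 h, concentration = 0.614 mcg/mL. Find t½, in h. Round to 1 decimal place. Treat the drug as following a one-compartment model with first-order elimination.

3.7 h

k = ln(C₁/C₂) / (t₂ − t₁) = ln(2.52/0.614) / (12.9 − 5.27)
  = 1.412 / 7.630 = 0.1851 h⁻¹
t½ = ln2 / k = 0.693147 / 0.1851 = 3.745 h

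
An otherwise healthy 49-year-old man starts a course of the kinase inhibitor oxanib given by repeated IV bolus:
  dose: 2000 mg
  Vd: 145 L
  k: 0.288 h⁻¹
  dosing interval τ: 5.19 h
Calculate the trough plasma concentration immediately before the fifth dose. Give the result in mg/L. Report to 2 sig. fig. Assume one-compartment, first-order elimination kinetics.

C₀ per dose = Dose / Vd = 2000 / 145 = 13.79 mg/L
Fraction remaining after one interval: r = e^(−kτ) = e^(−0.2880 × 5.19) = 0.2243
Before dose 5, 4 doses have been given (aged 1τ, 2τ, 3τ, 4τ).
C_trough = C₀ × (r + r² + … + r^4) = C₀ × r(1−r^4)/(1−r)
        = 13.79 × 0.2243 × (1 − 0.002531) / (1 − 0.2243) = 3.977 mg/L

4.0 mg/L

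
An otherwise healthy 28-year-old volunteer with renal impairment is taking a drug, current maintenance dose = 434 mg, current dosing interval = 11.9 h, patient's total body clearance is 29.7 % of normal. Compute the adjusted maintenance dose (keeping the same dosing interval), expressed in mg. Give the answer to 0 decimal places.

To keep the same average steady-state level, dosing rate must scale with clearance.
CL ratio = 29.7 / 100 = 0.2970
New dose (same interval) = 434 × 0.2970 = 128.9 mg

129 mg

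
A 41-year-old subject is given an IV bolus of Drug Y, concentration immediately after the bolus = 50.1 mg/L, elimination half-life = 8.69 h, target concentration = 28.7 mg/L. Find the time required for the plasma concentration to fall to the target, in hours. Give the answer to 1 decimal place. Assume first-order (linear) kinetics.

k = ln2 / t½ = 0.693147 / 8.69 = 0.07976 h⁻¹
t = ln(C₀ / C) / k = ln(50.10 / 28.7) / 0.07976
  = ln(1.746) / 0.07976 = 0.5573 / 0.07976 = 6.987 h

7.0 h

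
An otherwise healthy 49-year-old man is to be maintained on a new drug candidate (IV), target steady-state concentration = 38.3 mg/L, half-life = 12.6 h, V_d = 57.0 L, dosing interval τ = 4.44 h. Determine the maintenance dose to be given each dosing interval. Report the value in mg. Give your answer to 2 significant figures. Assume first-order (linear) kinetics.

k = ln2 / t½ = 0.693147 / 12.6 = 0.05501 h⁻¹
CL = k × Vd = 0.05501 × 57.0 = 3.136 L/h
At steady state, Dose/τ = Css × CL.
Dose = Css × CL × τ = 38.3 × 3.136 × 4.44 = 533.3 mg

530 mg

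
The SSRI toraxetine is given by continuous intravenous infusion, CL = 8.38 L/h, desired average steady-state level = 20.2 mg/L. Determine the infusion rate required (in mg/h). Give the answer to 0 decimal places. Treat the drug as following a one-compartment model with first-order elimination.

At steady state, infusion rate R₀ = Css × CL = 20.2 × 8.380 = 169.3 mg/h

169 mg/h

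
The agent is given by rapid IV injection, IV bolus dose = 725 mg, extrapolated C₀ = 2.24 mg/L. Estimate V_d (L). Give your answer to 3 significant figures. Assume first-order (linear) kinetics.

Vd = Dose / C₀ = 725.0 / 2.24 = 323.7 L

324 L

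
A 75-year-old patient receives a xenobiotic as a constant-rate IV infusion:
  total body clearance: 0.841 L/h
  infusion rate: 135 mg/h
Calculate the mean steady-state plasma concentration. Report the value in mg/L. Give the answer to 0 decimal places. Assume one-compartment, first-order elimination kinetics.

At steady state Css = R₀ / CL = 135 / 0.8410 = 160.5 mg/L

161 mg/L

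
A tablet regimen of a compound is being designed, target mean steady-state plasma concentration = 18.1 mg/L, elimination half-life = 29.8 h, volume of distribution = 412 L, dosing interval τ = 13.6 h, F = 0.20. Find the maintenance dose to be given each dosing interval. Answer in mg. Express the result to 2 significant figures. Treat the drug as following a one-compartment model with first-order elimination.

k = ln2 / t½ = 0.693147 / 29.8 = 0.02326 h⁻¹
CL = k × Vd = 0.02326 × 412 = 9.583 L/h
At steady state, F × (Dose/τ) = Css × CL.
Dose = Css × CL × τ / F = 18.1 × 9.583 × 13.6 / 0.20 = 11790 mg

12000 mg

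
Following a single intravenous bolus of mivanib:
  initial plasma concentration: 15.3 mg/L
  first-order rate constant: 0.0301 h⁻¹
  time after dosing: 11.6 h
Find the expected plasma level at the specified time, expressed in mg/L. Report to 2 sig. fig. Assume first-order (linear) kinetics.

C = C₀ · e^(−k·t) = 15.30 × e^(−0.03010 × 11.6)
  = 15.30 × 0.7053 = 10.79 mg/L

11 mg/L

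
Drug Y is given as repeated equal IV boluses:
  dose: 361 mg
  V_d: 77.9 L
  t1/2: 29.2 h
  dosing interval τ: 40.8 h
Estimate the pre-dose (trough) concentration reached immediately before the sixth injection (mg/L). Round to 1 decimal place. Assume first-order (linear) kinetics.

C₀ per dose = Dose / Vd = 361 / 77.9 = 4.634 mg/L
k = ln2 / t½ = 0.693147 / 29.2 = 0.02374 h⁻¹
Fraction remaining after one interval: r = e^(−kτ) = e^(−0.02374 × 40.8) = 0.3796
Before dose 6, 5 doses have been given (aged 1τ, 2τ, 3τ, 4τ, 5τ).
C_trough = C₀ × (r + r² + … + r^5) = C₀ × r(1−r^5)/(1−r)
        = 4.634 × 0.3796 × (1 − 0.007882) / (1 − 0.3796) = 2.813 mg/L

2.8 mg/L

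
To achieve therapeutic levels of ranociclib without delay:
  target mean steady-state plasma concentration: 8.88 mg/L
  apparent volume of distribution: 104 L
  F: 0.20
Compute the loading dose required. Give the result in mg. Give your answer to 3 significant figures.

4620 mg

LD = Css × Vd / F = 8.88 × 104 / 0.20 = 4618 mg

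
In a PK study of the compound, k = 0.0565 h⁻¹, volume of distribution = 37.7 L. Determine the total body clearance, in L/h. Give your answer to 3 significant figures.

2.13 L/h

CL = k × Vd = 0.0565 × 37.7 = 2.130 L/h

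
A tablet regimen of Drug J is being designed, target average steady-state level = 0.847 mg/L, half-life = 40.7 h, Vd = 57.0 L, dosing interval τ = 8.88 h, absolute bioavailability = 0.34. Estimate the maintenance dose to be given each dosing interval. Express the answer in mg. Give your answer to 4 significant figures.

k = ln2 / t½ = 0.693147 / 40.7 = 0.01703 h⁻¹
CL = k × Vd = 0.01703 × 57.0 = 0.9707 L/h
At steady state, F × (Dose/τ) = Css × CL.
Dose = Css × CL × τ / F = 0.847 × 0.9707 × 8.88 / 0.34 = 21.47 mg

21.47 mg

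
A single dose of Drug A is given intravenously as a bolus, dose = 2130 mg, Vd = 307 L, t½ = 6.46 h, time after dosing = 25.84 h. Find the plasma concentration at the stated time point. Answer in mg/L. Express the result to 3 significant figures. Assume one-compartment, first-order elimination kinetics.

C₀ = Dose / Vd = 2130 / 307 = 6.938 mg/L
k = ln2 / t½ = 0.693147 / 6.46 = 0.1073 h⁻¹
t / t½ = 25.84 / 6.46 = 4 half-lives
C = C₀ × (1/2)^4 = 6.938 × 0.06250 = 0.4336 mg/L

0.434 mg/L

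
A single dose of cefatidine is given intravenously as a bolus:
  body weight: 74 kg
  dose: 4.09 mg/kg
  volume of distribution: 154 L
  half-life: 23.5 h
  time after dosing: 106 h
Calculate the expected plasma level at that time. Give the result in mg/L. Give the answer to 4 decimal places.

0.0862 mg/L

Total dose = 4.09 × 74 = 302.7 mg
C₀ = Dose / Vd = 302.7 / 154 = 1.966 mg/L
k = ln2 / t½ = 0.693147 / 23.5 = 0.02950 h⁻¹
C = C₀ · e^(−k·t) = 1.966 × e^(−0.02950 × 106)
  = 1.966 × 0.04385 = 0.08621 mg/L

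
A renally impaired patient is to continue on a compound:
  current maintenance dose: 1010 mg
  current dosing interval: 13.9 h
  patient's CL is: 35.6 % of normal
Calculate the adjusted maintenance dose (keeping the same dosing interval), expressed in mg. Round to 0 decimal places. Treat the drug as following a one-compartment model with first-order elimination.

360 mg

To keep the same average steady-state level, dosing rate must scale with clearance.
CL ratio = 35.6 / 100 = 0.3560
New dose (same interval) = 1010 × 0.3560 = 359.6 mg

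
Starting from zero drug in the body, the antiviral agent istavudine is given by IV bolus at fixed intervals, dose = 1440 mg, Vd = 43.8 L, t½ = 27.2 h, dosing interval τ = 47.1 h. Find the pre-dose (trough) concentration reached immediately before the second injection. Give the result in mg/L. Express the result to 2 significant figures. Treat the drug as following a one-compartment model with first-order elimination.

C₀ per dose = Dose / Vd = 1440 / 43.8 = 32.88 mg/L
k = ln2 / t½ = 0.693147 / 27.2 = 0.02548 h⁻¹
Fraction remaining after one interval: r = e^(−kτ) = e^(−0.02548 × 47.1) = 0.3012
Before dose 2, 1 dose has been given (aged 1τ).
C_trough = C₀ × r = 32.88 × 0.3012 = 9.903 mg/L

9.9 mg/L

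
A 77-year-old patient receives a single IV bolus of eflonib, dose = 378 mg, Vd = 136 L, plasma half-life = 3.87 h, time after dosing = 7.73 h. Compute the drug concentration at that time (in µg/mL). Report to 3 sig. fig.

0.696 µg/mL

C₀ = Dose / Vd = 378.0 / 136 = 2.779 mg/L
k = ln2 / t½ = 0.693147 / 3.87 = 0.1791 h⁻¹
C = C₀ · e^(−k·t) = 2.779 × e^(−0.1791 × 7.73)
  = 2.779 × 0.2505 = 0.6961 mg/L
(0.6961 mg/L = 0.6961 µg/mL)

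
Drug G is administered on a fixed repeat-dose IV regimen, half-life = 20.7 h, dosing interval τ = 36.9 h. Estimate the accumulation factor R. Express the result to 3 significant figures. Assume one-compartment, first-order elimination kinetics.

1.41

k = ln2 / t½ = 0.693147 / 20.7 = 0.03349 h⁻¹
e^(−kτ) = e^(−0.03349 × 36.9) = 0.2906
Accumulation ratio R = 1 / (1 − e^(−kτ)) = 1 / (1 − 0.2906) = 1.410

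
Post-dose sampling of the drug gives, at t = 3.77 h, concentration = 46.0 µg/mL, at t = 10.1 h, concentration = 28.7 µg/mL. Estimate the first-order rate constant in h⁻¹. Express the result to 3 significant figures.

0.0745 h⁻¹

k = ln(C₁/C₂) / (t₂ − t₁) = ln(46.0/28.7) / (10.1 − 3.77)
  = 0.4717 / 6.330 = 0.07452 h⁻¹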